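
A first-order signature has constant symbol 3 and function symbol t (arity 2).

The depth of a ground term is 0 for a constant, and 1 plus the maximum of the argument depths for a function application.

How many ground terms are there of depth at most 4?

677

Let N_k count ground terms of depth at most k. Each non-constant term of depth ≤ k is some function symbol applied to depth-≤(k−1) arguments, giving N_k = 1 + N_{k-1}^2.
N_0 = 1
N_1 = 1 + 1^2 = 2
N_2 = 1 + 2^2 = 5
N_3 = 1 + 5^2 = 26
N_4 = 1 + 26^2 = 677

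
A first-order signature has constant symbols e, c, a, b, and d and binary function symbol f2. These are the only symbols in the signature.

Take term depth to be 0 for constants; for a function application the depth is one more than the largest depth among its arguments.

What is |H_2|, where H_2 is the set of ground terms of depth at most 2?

Let N_k count ground terms of depth at most k. Each non-constant term of depth ≤ k is some function symbol applied to depth-≤(k−1) arguments, giving N_k = 5 + N_{k-1}^2.
N_0 = 5
N_1 = 5 + 5^2 = 30
N_2 = 5 + 30^2 = 905

905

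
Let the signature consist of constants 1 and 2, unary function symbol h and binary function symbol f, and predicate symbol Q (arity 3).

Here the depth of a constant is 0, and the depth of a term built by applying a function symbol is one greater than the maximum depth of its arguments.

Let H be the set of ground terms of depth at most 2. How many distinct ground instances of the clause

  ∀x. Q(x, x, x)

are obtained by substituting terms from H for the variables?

74

Ground terms of depth ≤ 2:
  If N_k denotes the number of depth-≤k ground terms, the 2 constants give N_0 = 2, and each function symbol of arity r contributes N_{k-1}^r new terms at level k: N_k = 2 + N_{k-1} + N_{k-1}^2.
  N_0 = 2
  N_1 = 2 + 2 + 2^2 = 8
  N_2 = 2 + 8 + 8^2 = 74
So there are 74 ground terms available for substitution.
The body mentions the single quantified variable x; since ground terms form a free algebra, no two substitutions collapse to the same formula.
Number of ground instances = 74.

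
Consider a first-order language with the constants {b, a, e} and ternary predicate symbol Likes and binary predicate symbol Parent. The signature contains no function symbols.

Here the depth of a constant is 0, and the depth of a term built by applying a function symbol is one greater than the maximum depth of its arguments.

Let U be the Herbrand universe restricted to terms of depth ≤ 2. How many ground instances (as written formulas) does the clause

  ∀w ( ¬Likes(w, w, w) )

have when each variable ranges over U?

3

Ground terms of depth ≤ 2:
  With no function symbols every ground term is a constant, so there are exactly 3 ground terms at every depth bound.
  N_0 = 3
  N_1 = 3
  N_2 = 3
So there are 3 ground terms available for substitution.
The clause has 1 distinct variable (w), which appears in the body. In the free term algebra distinct substitutions yield syntactically distinct ground instances.
Number of ground instances = 3.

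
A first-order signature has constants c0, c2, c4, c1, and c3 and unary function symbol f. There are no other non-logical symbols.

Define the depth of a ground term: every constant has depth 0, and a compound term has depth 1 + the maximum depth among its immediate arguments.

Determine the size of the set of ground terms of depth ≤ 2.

15

Write N_k for the number of ground terms of depth ≤ k. A term of depth ≤ k is either a constant or a function symbol applied to arguments of depth ≤ k−1, so N_k = 5 + N_{k-1}.
N_0 = 5
N_1 = 5 + 5 = 10
N_2 = 5 + 10 = 15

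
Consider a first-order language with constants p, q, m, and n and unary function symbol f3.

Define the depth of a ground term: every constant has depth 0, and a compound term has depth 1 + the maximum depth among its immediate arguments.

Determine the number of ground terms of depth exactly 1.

4

Let N_k count ground terms of depth at most k. Each non-constant term of depth ≤ k is some function symbol applied to depth-≤(k−1) arguments, giving N_k = 4 + N_{k-1}.
N_0 = 4
N_1 = 4 + 4 = 8
Terms of depth exactly 1: N_1 − N_0 = 8 − 4 = 4.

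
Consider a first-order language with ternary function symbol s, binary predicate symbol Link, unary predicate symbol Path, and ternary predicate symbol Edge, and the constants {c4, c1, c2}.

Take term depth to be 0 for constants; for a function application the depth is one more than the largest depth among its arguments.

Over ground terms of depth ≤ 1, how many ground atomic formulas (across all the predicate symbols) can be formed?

First count ground terms of depth ≤ 1.
If N_k denotes the number of depth-≤k ground terms, the 3 constants give N_0 = 3, and each function symbol of arity r contributes N_{k-1}^r new terms at level k: N_k = 3 + N_{k-1}^3.
N_0 = 3
N_1 = 3 + 3^3 = 30
So |H| = 30.
Ground atoms are formed by filling each argument slot of a predicate with a term from H, so an r-ary predicate gives |H|^r atoms:
  Link: 30^2 = 900;  Path: 30;  Edge: 30^3 = 27000
Total ground atoms: 900 + 30 + 27000 = 27930.

27930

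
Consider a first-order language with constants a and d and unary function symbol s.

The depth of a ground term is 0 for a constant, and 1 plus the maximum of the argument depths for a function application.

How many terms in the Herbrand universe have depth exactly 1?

If N_k denotes the number of depth-≤k ground terms, the 2 constants give N_0 = 2, and each function symbol of arity r contributes N_{k-1}^r new terms at level k: N_k = 2 + N_{k-1}.
N_0 = 2
N_1 = 2 + 2 = 4
Terms of depth exactly 1: N_1 − N_0 = 4 − 2 = 2.

2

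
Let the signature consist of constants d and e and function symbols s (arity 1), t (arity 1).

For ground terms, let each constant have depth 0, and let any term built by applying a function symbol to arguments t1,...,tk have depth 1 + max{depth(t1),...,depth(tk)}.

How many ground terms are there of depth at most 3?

If N_k denotes the number of depth-≤k ground terms, the 2 constants give N_0 = 2, and each function symbol of arity r contributes N_{k-1}^r new terms at level k: N_k = 2 + N_{k-1} + N_{k-1}.
N_0 = 2
N_1 = 2 + 2 + 2 = 6
N_2 = 2 + 6 + 6 = 14
N_3 = 2 + 14 + 14 = 30

30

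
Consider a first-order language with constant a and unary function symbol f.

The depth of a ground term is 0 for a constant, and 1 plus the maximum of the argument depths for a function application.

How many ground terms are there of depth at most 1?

Let N_k = |{terms of depth ≤ k}|. Then N_0 = 1 and N_k = 1 + N_{k-1} for k ≥ 1 (one summand per function symbol, arity giving the exponent).
N_0 = 1
N_1 = 1 + 1 = 2

2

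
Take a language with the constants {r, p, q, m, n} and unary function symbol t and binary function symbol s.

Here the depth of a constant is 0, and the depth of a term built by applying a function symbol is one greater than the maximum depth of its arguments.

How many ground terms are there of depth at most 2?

1265

If N_k denotes the number of depth-≤k ground terms, the 5 constants give N_0 = 5, and each function symbol of arity r contributes N_{k-1}^r new terms at level k: N_k = 5 + N_{k-1} + N_{k-1}^2.
N_0 = 5
N_1 = 5 + 5 + 5^2 = 35
N_2 = 5 + 35 + 35^2 = 1265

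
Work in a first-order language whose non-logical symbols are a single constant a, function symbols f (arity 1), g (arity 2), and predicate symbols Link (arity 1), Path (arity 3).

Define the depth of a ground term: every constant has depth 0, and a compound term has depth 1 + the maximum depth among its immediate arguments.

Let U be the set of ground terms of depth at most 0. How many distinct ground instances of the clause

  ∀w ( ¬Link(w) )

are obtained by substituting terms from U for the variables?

1

Ground terms of depth ≤ 0:
  Count level by level. With function symbols f/1, g/2, the terms of depth ≤ k are the 1 constant together with each function applied to depth-≤(k−1) tuples, so N_k = 1 + N_{k-1} + N_{k-1}^2.
  N_0 = 1
So there is exactly 1 ground term available for substitution.
The clause has 1 distinct variable (w), which appears in the body. In the free term algebra distinct substitutions yield syntactically distinct ground instances.
Number of ground instances = 1.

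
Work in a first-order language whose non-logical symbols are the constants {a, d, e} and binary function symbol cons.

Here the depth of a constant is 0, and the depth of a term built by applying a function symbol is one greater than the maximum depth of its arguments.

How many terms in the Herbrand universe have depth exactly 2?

Let N_k = |{terms of depth ≤ k}|. Then N_0 = 3 and N_k = 3 + N_{k-1}^2 for k ≥ 1 (one summand per function symbol, arity giving the exponent).
N_0 = 3
N_1 = 3 + 3^2 = 12
N_2 = 3 + 12^2 = 147
Terms of depth exactly 2: N_2 − N_1 = 147 − 12 = 135.

135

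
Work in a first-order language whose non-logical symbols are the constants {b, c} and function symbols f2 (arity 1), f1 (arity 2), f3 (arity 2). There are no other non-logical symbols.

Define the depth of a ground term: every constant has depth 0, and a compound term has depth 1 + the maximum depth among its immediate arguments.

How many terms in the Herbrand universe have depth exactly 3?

Let N_k = |{terms of depth ≤ k}|. Then N_0 = 2 and N_k = 2 + N_{k-1} + N_{k-1}^2 + N_{k-1}^2 for k ≥ 1 (one summand per function symbol, arity giving the exponent).
N_0 = 2
N_1 = 2 + 2 + 2^2 + 2^2 = 12
N_2 = 2 + 12 + 12^2 + 12^2 = 302
N_3 = 2 + 302 + 302^2 + 302^2 = 182712
Terms of depth exactly 3: N_3 − N_2 = 182712 − 302 = 182410.

182410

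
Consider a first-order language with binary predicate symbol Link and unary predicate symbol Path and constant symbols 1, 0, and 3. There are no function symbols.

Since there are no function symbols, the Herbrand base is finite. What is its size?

12

With no function symbols, the Herbrand universe is just the 3 constants.
Ground atoms per predicate: Link: 3^2 = 9, Path: 3.
Herbrand base size = 9 + 3 = 12.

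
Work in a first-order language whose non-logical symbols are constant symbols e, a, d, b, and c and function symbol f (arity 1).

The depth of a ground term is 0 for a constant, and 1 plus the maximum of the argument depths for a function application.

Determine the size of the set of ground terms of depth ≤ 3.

20

Let N_k = |{terms of depth ≤ k}|. Then N_0 = 5 and N_k = 5 + N_{k-1} for k ≥ 1 (one summand per function symbol, arity giving the exponent).
N_0 = 5
N_1 = 5 + 5 = 10
N_2 = 5 + 10 = 15
N_3 = 5 + 15 = 20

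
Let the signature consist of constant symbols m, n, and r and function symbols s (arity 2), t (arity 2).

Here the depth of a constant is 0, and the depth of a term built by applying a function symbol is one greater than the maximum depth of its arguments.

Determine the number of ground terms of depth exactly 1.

Let N_k = |{terms of depth ≤ k}|. Then N_0 = 3 and N_k = 3 + N_{k-1}^2 + N_{k-1}^2 for k ≥ 1 (one summand per function symbol, arity giving the exponent).
N_0 = 3
N_1 = 3 + 3^2 + 3^2 = 21
Terms of depth exactly 1: N_1 − N_0 = 21 − 3 = 18.

18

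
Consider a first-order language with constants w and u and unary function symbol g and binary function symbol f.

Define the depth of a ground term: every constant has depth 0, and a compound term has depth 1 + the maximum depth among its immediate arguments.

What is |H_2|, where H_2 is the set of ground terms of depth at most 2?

74

Write N_k for the number of ground terms of depth ≤ k. A term of depth ≤ k is either a constant or a function symbol applied to arguments of depth ≤ k−1, so N_k = 2 + N_{k-1} + N_{k-1}^2.
N_0 = 2
N_1 = 2 + 2 + 2^2 = 8
N_2 = 2 + 8 + 8^2 = 74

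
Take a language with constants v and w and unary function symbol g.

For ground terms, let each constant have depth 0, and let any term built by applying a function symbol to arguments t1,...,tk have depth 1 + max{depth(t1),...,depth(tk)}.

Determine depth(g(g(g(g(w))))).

depth(g(w)) = 1 + depth(w) = 1 + 0 = 1
depth(g(g(w))) = 1 + depth(g(w)) = 1 + 1 = 2
depth(g(g(g(w)))) = 1 + depth(g(g(w))) = 1 + 2 = 3
depth(g(g(g(g(w))))) = 1 + depth(g(g(g(w)))) = 1 + 3 = 4

4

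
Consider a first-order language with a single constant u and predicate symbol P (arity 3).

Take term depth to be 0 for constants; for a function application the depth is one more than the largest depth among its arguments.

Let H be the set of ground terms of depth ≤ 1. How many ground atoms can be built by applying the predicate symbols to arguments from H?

1

First count ground terms of depth ≤ 1.
With no function symbols every ground term is a constant, so there is exactly 1 ground term at every depth bound.
N_0 = 1
N_1 = 1
So |H| = 1.
For each predicate symbol, the number of ground atoms is |H| raised to its arity; summing:
  P: 1^3 = 1
Total ground atoms: 1.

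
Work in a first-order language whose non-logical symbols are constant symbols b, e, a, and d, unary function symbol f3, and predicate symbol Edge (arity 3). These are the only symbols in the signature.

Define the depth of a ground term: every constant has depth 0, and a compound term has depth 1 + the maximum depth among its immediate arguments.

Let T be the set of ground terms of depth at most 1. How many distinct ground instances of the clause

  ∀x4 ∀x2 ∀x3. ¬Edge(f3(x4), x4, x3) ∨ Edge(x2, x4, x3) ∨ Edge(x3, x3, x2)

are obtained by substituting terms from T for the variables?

512

Ground terms of depth ≤ 1:
  Write N_k for the number of ground terms of depth ≤ k. A term of depth ≤ k is either a constant or a function symbol applied to arguments of depth ≤ k−1, so N_k = 4 + N_{k-1}.
  N_0 = 4
  N_1 = 4 + 4 = 8
So there are 8 ground terms available for substitution.
Each of x4, x2, x3 ranges independently over the available ground terms, and distinct assignments produce distinct instances.
Number of ground instances = 8^3 = 512.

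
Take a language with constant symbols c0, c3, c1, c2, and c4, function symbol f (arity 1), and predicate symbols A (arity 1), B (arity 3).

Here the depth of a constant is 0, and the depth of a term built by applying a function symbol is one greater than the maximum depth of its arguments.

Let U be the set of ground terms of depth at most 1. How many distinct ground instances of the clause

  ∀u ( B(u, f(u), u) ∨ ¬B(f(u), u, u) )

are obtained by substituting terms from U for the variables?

10

Ground terms of depth ≤ 1:
  Write N_k for the number of ground terms of depth ≤ k. A term of depth ≤ k is either a constant or a function symbol applied to arguments of depth ≤ k−1, so N_k = 5 + N_{k-1}.
  N_0 = 5
  N_1 = 5 + 5 = 10
So there are 10 ground terms available for substitution.
The variable u ranges independently over the available ground terms, and distinct assignments produce distinct instances.
Number of ground instances = 10.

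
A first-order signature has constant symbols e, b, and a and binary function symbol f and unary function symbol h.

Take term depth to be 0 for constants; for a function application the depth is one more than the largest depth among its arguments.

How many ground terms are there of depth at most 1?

Let N_k = |{terms of depth ≤ k}|. Then N_0 = 3 and N_k = 3 + N_{k-1}^2 + N_{k-1} for k ≥ 1 (one summand per function symbol, arity giving the exponent).
N_0 = 3
N_1 = 3 + 3^2 + 3 = 15

15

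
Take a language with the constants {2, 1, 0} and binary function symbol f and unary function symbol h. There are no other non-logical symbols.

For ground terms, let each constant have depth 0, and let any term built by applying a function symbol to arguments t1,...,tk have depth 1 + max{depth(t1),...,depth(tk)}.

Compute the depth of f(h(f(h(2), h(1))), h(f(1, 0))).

depth(h(2)) = 1 + depth(2) = 1 + 0 = 1
depth(h(1)) = 1 + depth(1) = 1 + 0 = 1
depth(f(h(2), h(1))) = 1 + max(1, 1) = 2
depth(h(f(h(2), h(1)))) = 1 + depth(f(h(2), h(1))) = 1 + 2 = 3
depth(f(1, 0)) = 1 + max(0, 0) = 1
depth(h(f(1, 0))) = 1 + depth(f(1, 0)) = 1 + 1 = 2
depth(f(h(f(h(2), h(1))), h(f(1, 0)))) = 1 + max(3, 2) = 4

4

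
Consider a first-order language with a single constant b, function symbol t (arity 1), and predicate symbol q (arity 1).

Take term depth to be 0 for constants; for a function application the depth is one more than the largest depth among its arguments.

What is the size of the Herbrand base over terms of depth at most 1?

2

First count ground terms of depth ≤ 1.
Count level by level. With function symbols t/1, the terms of depth ≤ k are the 1 constant together with each function applied to depth-≤(k−1) tuples, so N_k = 1 + N_{k-1}.
N_0 = 1
N_1 = 1 + 1 = 2
Explicitly: b, t(b).
So |H| = 2.
Ground atoms are formed by filling each argument slot of a predicate with a term from H, so an r-ary predicate gives |H|^r atoms:
  q: 2
Total ground atoms: 2.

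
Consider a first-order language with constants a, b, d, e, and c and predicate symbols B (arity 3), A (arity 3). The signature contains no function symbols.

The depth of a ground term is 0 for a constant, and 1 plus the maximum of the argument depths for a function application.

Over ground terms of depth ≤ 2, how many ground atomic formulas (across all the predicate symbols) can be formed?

250

First count ground terms of depth ≤ 2.
With no function symbols every ground term is a constant, so there are exactly 5 ground terms at every depth bound.
N_0 = 5
N_1 = 5
N_2 = 5
Explicitly: a, b, d, e, c.
So |H| = 5.
For each predicate symbol, the number of ground atoms is |H| raised to its arity; summing:
  B: 5^3 = 125;  A: 5^3 = 125
Total ground atoms: 125 + 125 = 250.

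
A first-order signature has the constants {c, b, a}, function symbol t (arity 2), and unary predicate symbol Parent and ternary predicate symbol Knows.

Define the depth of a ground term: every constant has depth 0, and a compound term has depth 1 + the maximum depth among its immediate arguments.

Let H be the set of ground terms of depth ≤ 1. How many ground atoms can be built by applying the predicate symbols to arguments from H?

1740

First count ground terms of depth ≤ 1.
If N_k denotes the number of depth-≤k ground terms, the 3 constants give N_0 = 3, and each function symbol of arity r contributes N_{k-1}^r new terms at level k: N_k = 3 + N_{k-1}^2.
N_0 = 3
N_1 = 3 + 3^2 = 12
Explicitly: c, b, a, t(c, c), t(c, b), t(c, a), t(b, c), t(b, b), t(b, a), t(a, c), t(a, b), t(a, a).
So |H| = 12.
For each predicate symbol, the number of ground atoms is |H| raised to its arity; summing:
  Parent: 12;  Knows: 12^3 = 1728
Total ground atoms: 12 + 1728 = 1740.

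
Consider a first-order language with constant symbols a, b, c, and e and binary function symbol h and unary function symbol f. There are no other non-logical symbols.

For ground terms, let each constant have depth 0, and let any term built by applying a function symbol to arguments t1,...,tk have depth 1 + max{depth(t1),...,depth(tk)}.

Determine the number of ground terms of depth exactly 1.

20

Let N_k count ground terms of depth at most k. Each non-constant term of depth ≤ k is some function symbol applied to depth-≤(k−1) arguments, giving N_k = 4 + N_{k-1}^2 + N_{k-1}.
N_0 = 4
N_1 = 4 + 4^2 + 4 = 24
Terms of depth exactly 1: N_1 − N_0 = 24 − 4 = 20.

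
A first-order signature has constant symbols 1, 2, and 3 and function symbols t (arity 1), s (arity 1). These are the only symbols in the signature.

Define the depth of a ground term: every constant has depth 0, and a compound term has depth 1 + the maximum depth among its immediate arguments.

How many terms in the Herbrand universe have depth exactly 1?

6

If N_k denotes the number of depth-≤k ground terms, the 3 constants give N_0 = 3, and each function symbol of arity r contributes N_{k-1}^r new terms at level k: N_k = 3 + N_{k-1} + N_{k-1}.
N_0 = 3
N_1 = 3 + 3 + 3 = 9
Terms of depth exactly 1: N_1 − N_0 = 9 − 3 = 6.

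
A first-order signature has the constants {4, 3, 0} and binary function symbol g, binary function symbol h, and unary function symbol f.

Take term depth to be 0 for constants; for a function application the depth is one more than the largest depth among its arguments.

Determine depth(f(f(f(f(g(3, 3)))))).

5

depth(g(3, 3)) = 1 + max(0, 0) = 1
depth(f(g(3, 3))) = 1 + depth(g(3, 3)) = 1 + 1 = 2
depth(f(f(g(3, 3)))) = 1 + depth(f(g(3, 3))) = 1 + 2 = 3
depth(f(f(f(g(3, 3))))) = 1 + depth(f(f(g(3, 3)))) = 1 + 3 = 4
depth(f(f(f(f(g(3, 3)))))) = 1 + depth(f(f(f(g(3, 3))))) = 1 + 4 = 5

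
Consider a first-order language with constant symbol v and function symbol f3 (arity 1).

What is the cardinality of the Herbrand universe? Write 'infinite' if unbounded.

infinite

The signature has at least one function symbol (f3, arity 1) and at least one constant (v).
Iterating f3 gives infinitely many distinct ground terms: v, f3(v), f3(f3(v)), ...
So the Herbrand universe is infinite.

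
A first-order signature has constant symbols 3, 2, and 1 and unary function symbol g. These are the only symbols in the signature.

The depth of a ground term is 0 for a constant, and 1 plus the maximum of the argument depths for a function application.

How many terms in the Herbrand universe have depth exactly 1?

3

If N_k denotes the number of depth-≤k ground terms, the 3 constants give N_0 = 3, and each function symbol of arity r contributes N_{k-1}^r new terms at level k: N_k = 3 + N_{k-1}.
N_0 = 3
N_1 = 3 + 3 = 6
Terms of depth exactly 1: N_1 − N_0 = 6 − 3 = 3.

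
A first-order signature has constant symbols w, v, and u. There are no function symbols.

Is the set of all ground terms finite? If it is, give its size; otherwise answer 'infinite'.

3

There are no function symbols, so every ground term is one of the 3 constants.
The Herbrand universe is {w, v, u}, which is finite with 3 elements.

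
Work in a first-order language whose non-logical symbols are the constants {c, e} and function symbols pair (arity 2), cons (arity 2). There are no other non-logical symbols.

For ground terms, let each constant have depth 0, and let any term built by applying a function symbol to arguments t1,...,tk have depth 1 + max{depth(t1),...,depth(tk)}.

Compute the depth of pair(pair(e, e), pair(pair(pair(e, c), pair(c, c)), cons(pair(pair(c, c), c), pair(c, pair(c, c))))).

depth(pair(e, e)) = 1 + max(0, 0) = 1
depth(pair(e, c)) = 1 + max(0, 0) = 1
depth(pair(c, c)) = 1 + max(0, 0) = 1
depth(pair(pair(e, c), pair(c, c))) = 1 + max(1, 1) = 2
depth(pair(pair(c, c), c)) = 1 + max(1, 0) = 2
depth(pair(c, pair(c, c))) = 1 + max(0, 1) = 2
depth(cons(pair(pair(c, c), c), pair(c, pair(c, c)))) = 1 + max(2, 2) = 3
depth(pair(pair(pair(e, c), pair(c, c)), cons(pair(pair(c, c), c), pair(c, pair(c, c))))) = 1 + max(2, 3) = 4
depth(pair(pair(e, e), pair(pair(pair(e, c), pair(c, c)), cons(pair(pair(c, c), c), pair(c, pair(c, c)))))) = 1 + max(1, 4) = 5

5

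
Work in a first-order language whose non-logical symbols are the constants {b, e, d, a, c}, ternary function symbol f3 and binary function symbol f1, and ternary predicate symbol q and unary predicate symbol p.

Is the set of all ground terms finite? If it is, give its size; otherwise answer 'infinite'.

The signature has at least one function symbol (f3, arity 3) and at least one constant (b).
Iterating f3 gives infinitely many distinct ground terms: b, f3(b, b, b), f3(f3(b, b, b), f3(b, b, b), f3(b, b, b)), ...
So the Herbrand universe is infinite.

infinite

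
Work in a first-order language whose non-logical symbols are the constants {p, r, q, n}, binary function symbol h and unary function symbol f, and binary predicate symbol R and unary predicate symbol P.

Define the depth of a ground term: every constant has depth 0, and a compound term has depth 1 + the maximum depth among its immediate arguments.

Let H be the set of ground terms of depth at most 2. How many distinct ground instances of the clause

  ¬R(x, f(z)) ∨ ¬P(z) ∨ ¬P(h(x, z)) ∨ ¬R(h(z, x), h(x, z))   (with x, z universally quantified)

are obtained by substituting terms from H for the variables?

Ground terms of depth ≤ 2:
  Write N_k for the number of ground terms of depth ≤ k. A term of depth ≤ k is either a constant or a function symbol applied to arguments of depth ≤ k−1, so N_k = 4 + N_{k-1}^2 + N_{k-1}.
  N_0 = 4
  N_1 = 4 + 4^2 + 4 = 24
  N_2 = 4 + 24^2 + 24 = 604
So there are 604 ground terms available for substitution.
The clause has 2 distinct variables (x, z), each appearing in the body. In the free term algebra distinct substitutions yield syntactically distinct ground instances.
Number of ground instances = 604^2 = 364816.

364816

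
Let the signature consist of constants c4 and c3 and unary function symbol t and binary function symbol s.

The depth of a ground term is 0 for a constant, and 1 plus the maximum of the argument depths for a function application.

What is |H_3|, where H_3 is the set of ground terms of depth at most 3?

Write N_k for the number of ground terms of depth ≤ k. A term of depth ≤ k is either a constant or a function symbol applied to arguments of depth ≤ k−1, so N_k = 2 + N_{k-1} + N_{k-1}^2.
N_0 = 2
N_1 = 2 + 2 + 2^2 = 8
N_2 = 2 + 8 + 8^2 = 74
N_3 = 2 + 74 + 74^2 = 5552

5552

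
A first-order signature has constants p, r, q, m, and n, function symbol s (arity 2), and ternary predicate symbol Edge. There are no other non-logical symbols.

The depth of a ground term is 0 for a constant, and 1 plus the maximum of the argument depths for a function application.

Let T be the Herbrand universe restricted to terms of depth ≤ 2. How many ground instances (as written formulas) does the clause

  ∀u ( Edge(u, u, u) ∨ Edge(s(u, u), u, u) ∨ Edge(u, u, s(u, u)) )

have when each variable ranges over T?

Ground terms of depth ≤ 2:
  Let N_k count ground terms of depth at most k. Each non-constant term of depth ≤ k is some function symbol applied to depth-≤(k−1) arguments, giving N_k = 5 + N_{k-1}^2.
  N_0 = 5
  N_1 = 5 + 5^2 = 30
  N_2 = 5 + 30^2 = 905
So there are 905 ground terms available for substitution.
There is 1 variable to instantiate (u),  occurring in at least one literal, so different choices give different ground instances.
Number of ground instances = 905.

905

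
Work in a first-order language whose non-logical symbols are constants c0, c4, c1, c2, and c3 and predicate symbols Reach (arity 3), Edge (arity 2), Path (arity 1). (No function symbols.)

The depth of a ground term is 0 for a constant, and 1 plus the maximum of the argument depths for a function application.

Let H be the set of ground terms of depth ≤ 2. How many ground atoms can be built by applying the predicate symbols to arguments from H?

First count ground terms of depth ≤ 2.
With no function symbols every ground term is a constant, so there are exactly 5 ground terms at every depth bound.
N_0 = 5
N_1 = 5
N_2 = 5
So |H| = 5.
For each predicate symbol, the number of ground atoms is |H| raised to its arity; summing:
  Reach: 5^3 = 125;  Edge: 5^2 = 25;  Path: 5
Total ground atoms: 125 + 25 + 5 = 155.

155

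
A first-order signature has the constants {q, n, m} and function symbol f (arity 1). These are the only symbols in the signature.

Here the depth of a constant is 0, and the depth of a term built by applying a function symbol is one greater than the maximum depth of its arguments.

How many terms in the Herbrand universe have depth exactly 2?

If N_k denotes the number of depth-≤k ground terms, the 3 constants give N_0 = 3, and each function symbol of arity r contributes N_{k-1}^r new terms at level k: N_k = 3 + N_{k-1}.
N_0 = 3
N_1 = 3 + 3 = 6
N_2 = 3 + 6 = 9
Terms of depth exactly 2: N_2 − N_1 = 9 − 6 = 3.

3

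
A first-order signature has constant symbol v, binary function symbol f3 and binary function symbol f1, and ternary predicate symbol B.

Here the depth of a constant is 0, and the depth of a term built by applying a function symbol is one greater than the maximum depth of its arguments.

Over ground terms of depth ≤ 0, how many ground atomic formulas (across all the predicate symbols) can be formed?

1

First count ground terms of depth ≤ 0.
Let N_k count ground terms of depth at most k. Each non-constant term of depth ≤ k is some function symbol applied to depth-≤(k−1) arguments, giving N_k = 1 + N_{k-1}^2 + N_{k-1}^2.
N_0 = 1
So |H| = 1.
Ground atoms are formed by filling each argument slot of a predicate with a term from H, so an r-ary predicate gives |H|^r atoms:
  B: 1^3 = 1
Total ground atoms: 1.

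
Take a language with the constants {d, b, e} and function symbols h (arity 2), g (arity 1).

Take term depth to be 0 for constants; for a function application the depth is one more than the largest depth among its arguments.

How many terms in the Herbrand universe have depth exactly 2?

Write N_k for the number of ground terms of depth ≤ k. A term of depth ≤ k is either a constant or a function symbol applied to arguments of depth ≤ k−1, so N_k = 3 + N_{k-1}^2 + N_{k-1}.
N_0 = 3
N_1 = 3 + 3^2 + 3 = 15
N_2 = 3 + 15^2 + 15 = 243
Terms of depth exactly 2: N_2 − N_1 = 243 − 15 = 228.

228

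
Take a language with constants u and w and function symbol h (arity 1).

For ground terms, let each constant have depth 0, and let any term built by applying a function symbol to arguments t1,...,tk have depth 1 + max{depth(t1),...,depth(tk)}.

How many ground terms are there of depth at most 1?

If N_k denotes the number of depth-≤k ground terms, the 2 constants give N_0 = 2, and each function symbol of arity r contributes N_{k-1}^r new terms at level k: N_k = 2 + N_{k-1}.
N_0 = 2
N_1 = 2 + 2 = 4
Explicitly: u, w, h(u), h(w).

4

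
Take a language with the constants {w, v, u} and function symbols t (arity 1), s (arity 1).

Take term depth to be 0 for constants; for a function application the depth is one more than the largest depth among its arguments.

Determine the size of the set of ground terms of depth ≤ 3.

45

Let N_k count ground terms of depth at most k. Each non-constant term of depth ≤ k is some function symbol applied to depth-≤(k−1) arguments, giving N_k = 3 + N_{k-1} + N_{k-1}.
N_0 = 3
N_1 = 3 + 3 + 3 = 9
N_2 = 3 + 9 + 9 = 21
N_3 = 3 + 21 + 21 = 45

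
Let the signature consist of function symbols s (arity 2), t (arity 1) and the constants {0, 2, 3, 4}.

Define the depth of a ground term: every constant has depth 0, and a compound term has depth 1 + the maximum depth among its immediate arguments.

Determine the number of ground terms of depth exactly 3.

If N_k denotes the number of depth-≤k ground terms, the 4 constants give N_0 = 4, and each function symbol of arity r contributes N_{k-1}^r new terms at level k: N_k = 4 + N_{k-1}^2 + N_{k-1}.
N_0 = 4
N_1 = 4 + 4^2 + 4 = 24
N_2 = 4 + 24^2 + 24 = 604
N_3 = 4 + 604^2 + 604 = 365424
Terms of depth exactly 3: N_3 − N_2 = 365424 − 604 = 364820.

364820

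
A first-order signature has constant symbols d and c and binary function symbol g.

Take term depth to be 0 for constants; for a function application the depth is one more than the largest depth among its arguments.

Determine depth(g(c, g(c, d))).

2

depth(g(c, d)) = 1 + max(0, 0) = 1
depth(g(c, g(c, d))) = 1 + max(0, 1) = 2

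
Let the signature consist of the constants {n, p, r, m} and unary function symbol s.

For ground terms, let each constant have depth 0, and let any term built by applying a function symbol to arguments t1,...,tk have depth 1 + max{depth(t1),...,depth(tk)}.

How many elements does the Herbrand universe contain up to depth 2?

12

Count level by level. With function symbols s/1, the terms of depth ≤ k are the 4 constants together with each function applied to depth-≤(k−1) tuples, so N_k = 4 + N_{k-1}.
N_0 = 4
N_1 = 4 + 4 = 8
N_2 = 4 + 8 = 12
Explicitly: n, p, r, m, s(n), s(p), s(r), s(m), s(s(n)), s(s(p)), s(s(r)), s(s(m)).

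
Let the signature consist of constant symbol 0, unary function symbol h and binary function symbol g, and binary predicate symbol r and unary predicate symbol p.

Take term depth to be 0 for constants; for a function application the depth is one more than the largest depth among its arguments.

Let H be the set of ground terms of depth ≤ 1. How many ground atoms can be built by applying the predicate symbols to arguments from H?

First count ground terms of depth ≤ 1.
Count level by level. With function symbols h/1, g/2, the terms of depth ≤ k are the 1 constant together with each function applied to depth-≤(k−1) tuples, so N_k = 1 + N_{k-1} + N_{k-1}^2.
N_0 = 1
N_1 = 1 + 1 + 1^2 = 3
Explicitly: 0, h(0), g(0, 0).
So |H| = 3.
Each predicate of arity r yields |H|^r ground atoms (one per choice of an r-tuple from H):
  r: 3^2 = 9;  p: 3
Total ground atoms: 9 + 3 = 12.

12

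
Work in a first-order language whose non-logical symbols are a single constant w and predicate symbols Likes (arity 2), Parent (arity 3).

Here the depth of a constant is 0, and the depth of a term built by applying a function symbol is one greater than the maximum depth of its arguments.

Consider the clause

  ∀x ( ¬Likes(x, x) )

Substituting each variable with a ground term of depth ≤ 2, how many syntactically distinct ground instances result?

1

Ground terms of depth ≤ 2:
  With no function symbols every ground term is a constant, so there is exactly 1 ground term at every depth bound.
  N_0 = 1
  N_1 = 1
  N_2 = 1
  Explicitly: w.
So there is exactly 1 ground term available for substitution.
The clause has 1 distinct variable (x), which appears in the body. In the free term algebra distinct substitutions yield syntactically distinct ground instances.
Number of ground instances = 1.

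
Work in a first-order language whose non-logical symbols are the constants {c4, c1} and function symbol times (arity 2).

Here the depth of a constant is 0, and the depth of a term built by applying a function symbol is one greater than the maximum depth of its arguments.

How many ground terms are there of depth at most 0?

Write N_k for the number of ground terms of depth ≤ k. A term of depth ≤ k is either a constant or a function symbol applied to arguments of depth ≤ k−1, so N_k = 2 + N_{k-1}^2.
N_0 = 2

2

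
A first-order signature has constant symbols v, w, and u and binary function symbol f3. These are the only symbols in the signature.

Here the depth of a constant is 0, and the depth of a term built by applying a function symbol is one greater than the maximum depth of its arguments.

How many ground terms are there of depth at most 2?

Count level by level. With function symbols f3/2, the terms of depth ≤ k are the 3 constants together with each function applied to depth-≤(k−1) tuples, so N_k = 3 + N_{k-1}^2.
N_0 = 3
N_1 = 3 + 3^2 = 12
N_2 = 3 + 12^2 = 147

147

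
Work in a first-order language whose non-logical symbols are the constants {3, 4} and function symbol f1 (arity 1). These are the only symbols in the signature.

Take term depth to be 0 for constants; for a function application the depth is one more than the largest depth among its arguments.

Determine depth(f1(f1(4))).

2

depth(f1(4)) = 1 + depth(4) = 1 + 0 = 1
depth(f1(f1(4))) = 1 + depth(f1(4)) = 1 + 1 = 2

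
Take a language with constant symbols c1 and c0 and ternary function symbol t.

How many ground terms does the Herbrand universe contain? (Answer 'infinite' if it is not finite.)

The signature has at least one function symbol (t, arity 3) and at least one constant (c1).
Iterating t gives infinitely many distinct ground terms: c1, t(c1, c1, c1), t(t(c1, c1, c1), t(c1, c1, c1), t(c1, c1, c1)), ...
So the Herbrand universe is infinite.

infinite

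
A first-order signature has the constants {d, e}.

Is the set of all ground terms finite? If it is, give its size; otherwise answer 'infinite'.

There are no function symbols, so every ground term is one of the 2 constants.
The Herbrand universe is {d, e}, which is finite with 2 elements.

2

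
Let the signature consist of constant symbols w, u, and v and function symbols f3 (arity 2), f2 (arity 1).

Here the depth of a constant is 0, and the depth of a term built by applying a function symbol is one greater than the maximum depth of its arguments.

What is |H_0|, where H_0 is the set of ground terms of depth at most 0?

3

Let N_k = |{terms of depth ≤ k}|. Then N_0 = 3 and N_k = 3 + N_{k-1}^2 + N_{k-1} for k ≥ 1 (one summand per function symbol, arity giving the exponent).
N_0 = 3
Explicitly: w, u, v.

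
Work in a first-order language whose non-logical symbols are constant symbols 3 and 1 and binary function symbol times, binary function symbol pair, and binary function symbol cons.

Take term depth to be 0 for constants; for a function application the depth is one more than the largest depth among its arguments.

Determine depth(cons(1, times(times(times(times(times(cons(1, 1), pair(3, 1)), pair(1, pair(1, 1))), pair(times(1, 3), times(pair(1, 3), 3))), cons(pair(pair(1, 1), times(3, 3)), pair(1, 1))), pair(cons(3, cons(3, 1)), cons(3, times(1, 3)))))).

depth(cons(1, 1)) = 1 + max(0, 0) = 1
depth(pair(3, 1)) = 1 + max(0, 0) = 1
depth(times(cons(1, 1), pair(3, 1))) = 1 + max(1, 1) = 2
depth(pair(1, 1)) = 1 + max(0, 0) = 1
depth(pair(1, pair(1, 1))) = 1 + max(0, 1) = 2
depth(times(times(cons(1, 1), pair(3, 1)), pair(1, pair(1, 1)))) = 1 + max(2, 2) = 3
depth(times(1, 3)) = 1 + max(0, 0) = 1
depth(pair(1, 3)) = 1 + max(0, 0) = 1
depth(times(pair(1, 3), 3)) = 1 + max(1, 0) = 2
depth(pair(times(1, 3), times(pair(1, 3), 3))) = 1 + max(1, 2) = 3
depth(times(times(times(cons(1, 1), pair(3, 1)), pair(1, pair(1, 1))), pair(times(1, 3), times(pair(1, 3), 3)))) = 1 + max(3, 3) = 4
depth(times(3, 3)) = 1 + max(0, 0) = 1
depth(pair(pair(1, 1), times(3, 3))) = 1 + max(1, 1) = 2
depth(cons(pair(pair(1, 1), times(3, 3)), pair(1, 1))) = 1 + max(2, 1) = 3
depth(times(times(times(times(cons(1, 1), pair(3, 1)), pair(1, pair(1, 1))), pair(times(1, 3), times(pair(1, 3), 3))), cons(pair(pair(1, 1), times(3, 3)), pair(1, 1)))) = 1 + max(4, 3) = 5
depth(cons(3, 1)) = 1 + max(0, 0) = 1
depth(cons(3, cons(3, 1))) = 1 + max(0, 1) = 2
depth(cons(3, times(1, 3))) = 1 + max(0, 1) = 2
depth(pair(cons(3, cons(3, 1)), cons(3, times(1, 3)))) = 1 + max(2, 2) = 3
depth(times(times(times(times(times(cons(1, 1), pair(3, 1)), pair(1, pair(1, 1))), pair(times(1, 3), times(pair(1, 3), 3))), cons(pair(pair(1, 1), times(3, 3)), pair(1, 1))), pair(cons(3, cons(3, 1)), cons(3, times(1, 3))))) = 1 + max(5, 3) = 6
depth(cons(1, times(times(times(times(times(cons(1, 1), pair(3, 1)), pair(1, pair(1, 1))), pair(times(1, 3), times(pair(1, 3), 3))), cons(pair(pair(1, 1), times(3, 3)), pair(1, 1))), pair(cons(3, cons(3, 1)), cons(3, times(1, 3)))))) = 1 + max(0, 6) = 7

7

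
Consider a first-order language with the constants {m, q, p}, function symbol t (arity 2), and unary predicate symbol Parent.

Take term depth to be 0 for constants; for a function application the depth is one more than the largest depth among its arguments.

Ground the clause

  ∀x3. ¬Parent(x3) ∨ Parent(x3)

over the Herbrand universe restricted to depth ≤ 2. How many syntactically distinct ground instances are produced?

Ground terms of depth ≤ 2:
  Let N_k count ground terms of depth at most k. Each non-constant term of depth ≤ k is some function symbol applied to depth-≤(k−1) arguments, giving N_k = 3 + N_{k-1}^2.
  N_0 = 3
  N_1 = 3 + 3^2 = 12
  N_2 = 3 + 12^2 = 147
So there are 147 ground terms available for substitution.
The variable x3 ranges independently over the available ground terms, and distinct assignments produce distinct instances.
Number of ground instances = 147.

147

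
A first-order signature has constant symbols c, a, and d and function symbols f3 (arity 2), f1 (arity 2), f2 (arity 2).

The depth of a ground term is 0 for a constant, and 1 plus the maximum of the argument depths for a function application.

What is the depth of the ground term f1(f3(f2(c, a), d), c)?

3

depth(f2(c, a)) = 1 + max(0, 0) = 1
depth(f3(f2(c, a), d)) = 1 + max(1, 0) = 2
depth(f1(f3(f2(c, a), d), c)) = 1 + max(2, 0) = 3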